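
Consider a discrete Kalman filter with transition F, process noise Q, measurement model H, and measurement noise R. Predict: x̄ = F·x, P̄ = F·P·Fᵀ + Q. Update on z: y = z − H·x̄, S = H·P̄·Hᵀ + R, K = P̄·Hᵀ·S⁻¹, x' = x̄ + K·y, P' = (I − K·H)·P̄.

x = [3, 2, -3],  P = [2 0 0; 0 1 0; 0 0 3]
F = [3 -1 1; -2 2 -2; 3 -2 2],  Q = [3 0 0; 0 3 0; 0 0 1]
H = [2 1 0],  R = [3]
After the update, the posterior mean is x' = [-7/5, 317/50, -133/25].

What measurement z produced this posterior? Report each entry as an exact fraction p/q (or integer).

x̄ = F·x = [4, 4, -1]
P̄ = F·P·Fᵀ + Q = [25 -20 26; -20 27 -28; 26 -28 35]
S = H·P̄·Hᵀ + R = [50]
K = P̄·Hᵀ·S⁻¹ = [3/5; -13/50; 12/25]
x' − x̄ = [-27/5, 117/50, -108/25] = K·y
y = (KᵀK)⁻¹·Kᵀ·(x' − x̄) = [-9]
z = y + H·x̄ = [-9] + [12] = [3]

z = [3]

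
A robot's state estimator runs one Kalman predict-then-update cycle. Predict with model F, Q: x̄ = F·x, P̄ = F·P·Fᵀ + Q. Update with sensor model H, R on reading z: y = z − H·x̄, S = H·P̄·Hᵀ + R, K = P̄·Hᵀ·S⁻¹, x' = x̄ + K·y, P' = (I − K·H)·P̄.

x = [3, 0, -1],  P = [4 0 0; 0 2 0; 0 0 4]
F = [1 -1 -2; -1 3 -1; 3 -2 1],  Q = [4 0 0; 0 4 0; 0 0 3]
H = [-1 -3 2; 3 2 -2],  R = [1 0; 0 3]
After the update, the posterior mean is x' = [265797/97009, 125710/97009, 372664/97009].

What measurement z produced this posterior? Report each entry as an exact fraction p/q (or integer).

x̄ = F·x = [5, -2, 8]
P̄ = F·P·Fᵀ + Q = [26 -2 8; -2 30 -28; 8 -28 51]
S = H·P̄·Hᵀ + R = [793 -656; -656 665]
K = P̄·Hᵀ·S⁻¹ = [35388/97009 43370/97009; -23600/97009 -7234/97009; 30466/97009 10506/97009]
x' − x̄ = [-219248/97009, 319728/97009, -403408/97009] = K·y
y = (KᵀK)⁻¹·Kᵀ·(x' − x̄) = [-16, 8]
z = y + H·x̄ = [-16, 8] + [17, -5] = [1, 3]

z = [1, 3]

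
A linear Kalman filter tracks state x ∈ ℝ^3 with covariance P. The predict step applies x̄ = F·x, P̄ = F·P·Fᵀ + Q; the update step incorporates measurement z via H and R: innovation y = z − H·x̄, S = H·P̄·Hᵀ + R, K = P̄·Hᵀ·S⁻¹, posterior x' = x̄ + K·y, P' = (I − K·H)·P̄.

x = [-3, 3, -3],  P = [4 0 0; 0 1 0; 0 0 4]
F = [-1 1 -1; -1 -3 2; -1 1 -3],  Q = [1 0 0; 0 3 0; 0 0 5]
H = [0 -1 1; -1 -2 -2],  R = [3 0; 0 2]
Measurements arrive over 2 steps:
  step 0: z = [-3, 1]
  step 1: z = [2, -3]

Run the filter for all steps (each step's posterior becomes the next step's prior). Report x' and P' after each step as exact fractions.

step 0: x' = [14403/5039, 1044/5039, -10647/5039], P' = [14615/5039 -8737/10078 -4597/10078; -8737/10078 22205/20156 -9211/20156; -4597/10078 -9211/20156 18221/20156]
step 1: x' = [-12753459/21435113, -44968788/107175565, 219714734/107175565], P' = [66415402/21435113 -21018378/21435113 -9059268/21435113; -21018378/21435113 121429146/107175565 -46971573/107175565; -9059268/21435113 -46971573/107175565 92069799/107175565]

step 0: x̄ = F·x = [9, -12, 15]
step 0: P̄ = F·P·Fᵀ + Q = [10 -7 17; -7 32 -23; 17 -23 46]
step 0: y = z − H·x̄ = [-30, 16]
step 0: S = H·P̄·Hᵀ + R = [127 -52; -52 180]
step 0: K = P̄·Hᵀ·S⁻¹ = [690/5039 -1281/10078; -2618/5039 -4257/20156; 2286/5039 -4413/20156]
step 0: x' = x̄ + K·y = [14403/5039, 1044/5039, -10647/5039]
step 0: P' = (I − K·H)·P̄ = [14615/5039 -8737/10078 -4597/10078; -8737/10078 22205/20156 -9211/20156; -4597/10078 -9211/20156 18221/20156]
step 1: x̄ = F·x = [-2712/5039, -38829/5039, 18582/5039]
step 1: P̄ = F·P·Fᵀ + Q = [38506/5039 -58203/10078 42586/5039; -58203/10078 434121/20156 -65736/5039; 42586/5039 -65736/5039 95121/5039]
step 1: y = z − H·x̄ = [-47333/5039, -58323/5039]
step 1: S = H·P̄·Hᵀ + R = [1400961/20156 -44869/5039; -44869/5039 391239/5039]
step 1: K = P̄·Hᵀ·S⁻¹ = [3986370/21435113 -3130055/21435113; -56133573/107175565 -21911628/107175565; 46347124/107175565 -22450056/107175565]
step 1: x' = x̄ + K·y = [-12753459/21435113, -44968788/107175565, 219714734/107175565]
step 1: P' = (I − K·H)·P̄ = [66415402/21435113 -21018378/21435113 -9059268/21435113; -21018378/21435113 121429146/107175565 -46971573/107175565; -9059268/21435113 -46971573/107175565 92069799/107175565]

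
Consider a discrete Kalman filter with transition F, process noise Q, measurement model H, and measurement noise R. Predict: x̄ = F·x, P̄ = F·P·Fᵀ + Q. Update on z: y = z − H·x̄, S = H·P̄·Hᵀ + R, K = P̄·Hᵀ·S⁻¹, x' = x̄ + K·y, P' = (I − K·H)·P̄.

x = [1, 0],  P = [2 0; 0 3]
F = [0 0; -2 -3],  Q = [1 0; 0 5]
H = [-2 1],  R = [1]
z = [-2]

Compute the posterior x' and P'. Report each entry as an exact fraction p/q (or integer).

x' = [0, -2]
P' = [41/45 16/9; 16/9 40/9]

x̄ = F·x = [0, -2]
P̄ = F·P·Fᵀ + Q = [1 0; 0 40]
y = z − H·x̄ = [0]
S = H·P̄·Hᵀ + R = [45]
K = P̄·Hᵀ·S⁻¹ = [-2/45; 8/9]
x' = x̄ + K·y = [0, -2]
P' = (I − K·H)·P̄ = [41/45 16/9; 16/9 40/9]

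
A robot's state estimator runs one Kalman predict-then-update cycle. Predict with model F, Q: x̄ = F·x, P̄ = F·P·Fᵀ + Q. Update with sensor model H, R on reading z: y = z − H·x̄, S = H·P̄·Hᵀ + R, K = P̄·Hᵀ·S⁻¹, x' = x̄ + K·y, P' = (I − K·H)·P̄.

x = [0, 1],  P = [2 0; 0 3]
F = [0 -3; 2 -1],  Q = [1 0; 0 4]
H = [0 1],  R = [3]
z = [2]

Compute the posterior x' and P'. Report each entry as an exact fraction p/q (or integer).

x' = [-3/2, 3/2]
P' = [47/2 3/2; 3/2 5/2]

x̄ = F·x = [-3, -1]
P̄ = F·P·Fᵀ + Q = [28 9; 9 15]
y = z − H·x̄ = [3]
S = H·P̄·Hᵀ + R = [18]
K = P̄·Hᵀ·S⁻¹ = [1/2; 5/6]
x' = x̄ + K·y = [-3/2, 3/2]
P' = (I − K·H)·P̄ = [47/2 3/2; 3/2 5/2]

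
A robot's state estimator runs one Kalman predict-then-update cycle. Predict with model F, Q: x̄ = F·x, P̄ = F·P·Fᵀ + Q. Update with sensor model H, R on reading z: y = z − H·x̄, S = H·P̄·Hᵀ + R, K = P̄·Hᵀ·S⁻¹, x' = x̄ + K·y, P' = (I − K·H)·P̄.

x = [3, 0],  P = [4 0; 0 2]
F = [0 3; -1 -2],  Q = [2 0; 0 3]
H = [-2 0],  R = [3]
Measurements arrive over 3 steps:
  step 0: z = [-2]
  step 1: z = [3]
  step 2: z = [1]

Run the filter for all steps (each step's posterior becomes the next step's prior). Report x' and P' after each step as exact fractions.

step 0: x̄ = F·x = [0, -3]
step 0: P̄ = F·P·Fᵀ + Q = [20 -12; -12 15]
step 0: y = z − H·x̄ = [-2]
step 0: S = H·P̄·Hᵀ + R = [83]
step 0: K = P̄·Hᵀ·S⁻¹ = [-40/83; 24/83]
step 0: x' = x̄ + K·y = [80/83, -297/83]
step 0: P' = (I − K·H)·P̄ = [60/83 -36/83; -36/83 669/83]
step 1: x̄ = F·x = [-891/83, 514/83]
step 1: P̄ = F·P·Fᵀ + Q = [6187/83 -3906/83; -3906/83 2841/83]
step 1: y = z − H·x̄ = [-1533/83]
step 1: S = H·P̄·Hᵀ + R = [24997/83]
step 1: K = P̄·Hᵀ·S⁻¹ = [-12374/24997; 1116/3571]
step 1: x' = x̄ + K·y = [-5685/3571, 1502/3571]
step 1: P' = (I − K·H)·P̄ = [18561/24997 -1674/3571; -1674/3571 17193/3571]
step 2: x̄ = F·x = [4506/3571, 2681/3571]
step 2: P̄ = F·P·Fᵀ + Q = [161879/3571 -98136/3571; -98136/3571 528084/24997]
step 2: y = z − H·x̄ = [12583/3571]
step 2: S = H·P̄·Hᵀ + R = [658229/3571]
step 2: K = P̄·Hᵀ·S⁻¹ = [-323758/658229; 196272/658229]
step 2: x' = x̄ + K·y = [-310240/658229, 1185775/658229]
step 2: P' = (I − K·H)·P̄ = [485637/658229 -294408/658229; -294408/658229 21826188/4607603]

step 0: x' = [80/83, -297/83], P' = [60/83 -36/83; -36/83 669/83]
step 1: x' = [-5685/3571, 1502/3571], P' = [18561/24997 -1674/3571; -1674/3571 17193/3571]
step 2: x' = [-310240/658229, 1185775/658229], P' = [485637/658229 -294408/658229; -294408/658229 21826188/4607603]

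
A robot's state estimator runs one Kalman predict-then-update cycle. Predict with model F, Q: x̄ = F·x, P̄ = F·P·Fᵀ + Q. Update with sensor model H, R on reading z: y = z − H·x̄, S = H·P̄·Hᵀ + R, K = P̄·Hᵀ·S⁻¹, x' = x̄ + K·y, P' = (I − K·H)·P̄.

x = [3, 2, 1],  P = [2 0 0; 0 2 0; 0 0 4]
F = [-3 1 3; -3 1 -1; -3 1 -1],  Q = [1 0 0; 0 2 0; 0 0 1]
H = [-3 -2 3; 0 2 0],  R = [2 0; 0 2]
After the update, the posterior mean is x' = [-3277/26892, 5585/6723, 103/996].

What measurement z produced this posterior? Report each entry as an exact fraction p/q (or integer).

z = [-1, 2]

x̄ = F·x = [-4, -8, -8]
P̄ = F·P·Fᵀ + Q = [57 8 8; 8 26 24; 8 24 25]
S = H·P̄·Hᵀ + R = [508 -8; -8 106]
K = P̄·Hᵀ·S⁻¹ = [-8575/26892 853/6723; -1/6723 3298/6723; 13/996 113/249]
x' − x̄ = [104291/26892, 59369/6723, 8071/996] = K·y
y = (KᵀK)⁻¹·Kᵀ·(x' − x̄) = [-5, 18]
z = y + H·x̄ = [-5, 18] + [4, -16] = [-1, 2]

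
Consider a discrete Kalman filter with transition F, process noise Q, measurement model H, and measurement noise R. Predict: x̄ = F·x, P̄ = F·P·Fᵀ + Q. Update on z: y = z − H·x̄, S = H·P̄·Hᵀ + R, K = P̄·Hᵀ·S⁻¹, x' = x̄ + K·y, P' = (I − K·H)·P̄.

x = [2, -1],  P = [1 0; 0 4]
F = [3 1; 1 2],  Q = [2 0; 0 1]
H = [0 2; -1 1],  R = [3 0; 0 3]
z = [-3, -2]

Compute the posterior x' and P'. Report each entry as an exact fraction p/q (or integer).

x' = [677/427, -165/122]
P' = [1185/427 39/61; 39/61 87/122]

x̄ = F·x = [5, 0]
P̄ = F·P·Fᵀ + Q = [15 11; 11 18]
y = z − H·x̄ = [-3, 3]
S = H·P̄·Hᵀ + R = [75 14; 14 14]
K = P̄·Hᵀ·S⁻¹ = [26/61 -304/427; 29/61 3/122]
x' = x̄ + K·y = [677/427, -165/122]
P' = (I − K·H)·P̄ = [1185/427 39/61; 39/61 87/122]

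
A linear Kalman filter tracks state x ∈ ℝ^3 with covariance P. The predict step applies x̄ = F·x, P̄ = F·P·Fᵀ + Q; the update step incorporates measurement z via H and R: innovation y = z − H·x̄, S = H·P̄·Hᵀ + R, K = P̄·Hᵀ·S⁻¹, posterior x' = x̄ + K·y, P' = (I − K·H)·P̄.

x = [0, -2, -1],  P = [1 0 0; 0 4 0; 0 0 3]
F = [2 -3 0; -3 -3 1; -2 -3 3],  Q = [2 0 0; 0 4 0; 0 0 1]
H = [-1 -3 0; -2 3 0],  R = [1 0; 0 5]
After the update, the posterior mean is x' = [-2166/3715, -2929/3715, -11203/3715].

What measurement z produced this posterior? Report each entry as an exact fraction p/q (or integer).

z = [3, -1]

x̄ = F·x = [6, 5, 3]
P̄ = F·P·Fᵀ + Q = [42 30 32; 30 52 51; 32 51 68]
S = H·P̄·Hᵀ + R = [691 -294; -294 281]
K = P̄·Hᵀ·S⁻¹ = [-35328/107735 -34662/107735; -24042/107735 11652/107735; -25819/107735 7109/107735]
x' − x̄ = [-24456/3715, -21504/3715, -22348/3715] = K·y
y = (KᵀK)⁻¹·Kᵀ·(x' − x̄) = [24, -4]
z = y + H·x̄ = [24, -4] + [-21, 3] = [3, -1]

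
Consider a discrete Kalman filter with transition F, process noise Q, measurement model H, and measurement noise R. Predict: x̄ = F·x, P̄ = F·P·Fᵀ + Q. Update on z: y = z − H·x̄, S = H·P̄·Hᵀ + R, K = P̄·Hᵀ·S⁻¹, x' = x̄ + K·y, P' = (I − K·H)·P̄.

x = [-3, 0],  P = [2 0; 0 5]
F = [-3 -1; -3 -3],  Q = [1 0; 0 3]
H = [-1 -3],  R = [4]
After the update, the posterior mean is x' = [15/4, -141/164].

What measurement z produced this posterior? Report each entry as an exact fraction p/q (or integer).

z = [-1]

x̄ = F·x = [9, 9]
P̄ = F·P·Fᵀ + Q = [24 33; 33 66]
S = H·P̄·Hᵀ + R = [820]
K = P̄·Hᵀ·S⁻¹ = [-3/20; -231/820]
x' − x̄ = [-21/4, -1617/164] = K·y
y = (KᵀK)⁻¹·Kᵀ·(x' − x̄) = [35]
z = y + H·x̄ = [35] + [-36] = [-1]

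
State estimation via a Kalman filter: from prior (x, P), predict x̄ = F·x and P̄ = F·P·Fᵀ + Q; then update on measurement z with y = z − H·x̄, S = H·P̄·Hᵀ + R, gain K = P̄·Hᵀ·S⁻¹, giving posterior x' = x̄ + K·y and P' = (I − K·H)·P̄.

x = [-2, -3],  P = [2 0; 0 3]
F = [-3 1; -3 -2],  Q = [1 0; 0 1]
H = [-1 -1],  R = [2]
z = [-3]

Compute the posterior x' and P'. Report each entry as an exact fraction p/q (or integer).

x' = [-171/79, 432/79]
P' = [582/79 -514/79; -514/79 600/79]

x̄ = F·x = [3, 12]
P̄ = F·P·Fᵀ + Q = [22 12; 12 31]
y = z − H·x̄ = [12]
S = H·P̄·Hᵀ + R = [79]
K = P̄·Hᵀ·S⁻¹ = [-34/79; -43/79]
x' = x̄ + K·y = [-171/79, 432/79]
P' = (I − K·H)·P̄ = [582/79 -514/79; -514/79 600/79]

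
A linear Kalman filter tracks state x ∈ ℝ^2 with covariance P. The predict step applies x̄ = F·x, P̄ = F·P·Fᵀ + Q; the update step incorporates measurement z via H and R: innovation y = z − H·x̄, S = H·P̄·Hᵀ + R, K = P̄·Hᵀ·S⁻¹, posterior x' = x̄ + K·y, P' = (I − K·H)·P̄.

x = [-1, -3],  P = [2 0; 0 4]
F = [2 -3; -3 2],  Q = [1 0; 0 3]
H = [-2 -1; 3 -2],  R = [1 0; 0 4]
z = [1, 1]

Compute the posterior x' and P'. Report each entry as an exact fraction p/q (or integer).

x̄ = F·x = [7, -3]
P̄ = F·P·Fᵀ + Q = [45 -36; -36 37]
y = z − H·x̄ = [12, -26]
S = H·P̄·Hᵀ + R = [74 -232; -232 989]
K = P̄·Hᵀ·S⁻¹ = [-897/3227 465/3227; -1087/2766 -382/1383]
x' = x̄ + K·y = [-265/3227, -739/1383]
P' = (I − K·H)·P̄ = [522/3227 -21/461; -21/461 1339/2766]

x' = [-265/3227, -739/1383]
P' = [522/3227 -21/461; -21/461 1339/2766]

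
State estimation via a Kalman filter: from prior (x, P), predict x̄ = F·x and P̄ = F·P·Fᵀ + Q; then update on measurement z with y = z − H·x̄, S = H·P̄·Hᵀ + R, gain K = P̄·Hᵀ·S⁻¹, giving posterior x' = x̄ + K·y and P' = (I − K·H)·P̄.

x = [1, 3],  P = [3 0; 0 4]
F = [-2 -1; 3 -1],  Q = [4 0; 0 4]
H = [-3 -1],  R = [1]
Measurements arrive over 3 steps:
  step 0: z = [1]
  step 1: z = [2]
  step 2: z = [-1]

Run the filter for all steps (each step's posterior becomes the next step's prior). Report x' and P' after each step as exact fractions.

step 0: x̄ = F·x = [-5, 0]
step 0: P̄ = F·P·Fᵀ + Q = [20 -14; -14 35]
step 0: y = z − H·x̄ = [-14]
step 0: S = H·P̄·Hᵀ + R = [132]
step 0: K = P̄·Hᵀ·S⁻¹ = [-23/66; 7/132]
step 0: x' = x̄ + K·y = [-4/33, -49/66]
step 0: P' = (I − K·H)·P̄ = [131/33 -763/66; -763/66 4571/132]
step 1: x̄ = F·x = [65/66, 25/66]
step 1: P̄ = F·P·Fᵀ + Q = [1091/132 2953/132; 2953/132 18971/132]
step 1: y = z − H·x̄ = [16/3]
step 1: S = H·P̄·Hᵀ + R = [1060/3]
step 1: K = P̄·Hᵀ·S⁻¹ = [-283/2120; -253/424]
step 1: x' = x̄ + K·y = [1591/5830, -3269/1166]
step 1: P' = (I − K·H)·P̄ = [91827/46640 -53851/9328; -53851/9328 167119/9328]
step 2: x̄ = F·x = [13163/5830, 10559/2915]
step 2: P̄ = F·P·Fᵀ + Q = [312443/46640 34618/2915; 34618/2915 216508/2915]
step 2: y = z − H·x̄ = [54777/5830]
step 2: S = H·P̄·Hᵀ + R = [9646083/46640]
step 2: K = P̄·Hᵀ·S⁻¹ = [-1491217/9646083; -5125792/9646083]
step 2: x' = x̄ + K·y = [2589308/3215361, -4406491/3215361]
step 2: P' = (I − K·H)·P̄ = [16940887/9646083 -49331444/9646083; -49331444/9646083 153120124/9646083]

step 0: x' = [-4/33, -49/66], P' = [131/33 -763/66; -763/66 4571/132]
step 1: x' = [1591/5830, -3269/1166], P' = [91827/46640 -53851/9328; -53851/9328 167119/9328]
step 2: x' = [2589308/3215361, -4406491/3215361], P' = [16940887/9646083 -49331444/9646083; -49331444/9646083 153120124/9646083]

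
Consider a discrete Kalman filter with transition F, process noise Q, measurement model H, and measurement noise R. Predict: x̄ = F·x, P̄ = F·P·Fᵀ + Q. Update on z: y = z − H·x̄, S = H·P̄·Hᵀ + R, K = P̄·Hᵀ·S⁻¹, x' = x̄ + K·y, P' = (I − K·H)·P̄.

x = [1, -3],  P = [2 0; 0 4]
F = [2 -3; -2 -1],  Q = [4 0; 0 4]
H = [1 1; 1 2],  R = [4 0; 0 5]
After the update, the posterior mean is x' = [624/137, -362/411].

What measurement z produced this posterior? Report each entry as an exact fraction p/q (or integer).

z = [3, 3]

x̄ = F·x = [11, 1]
P̄ = F·P·Fᵀ + Q = [48 4; 4 16]
S = H·P̄·Hᵀ + R = [76 92; 92 133]
K = P̄·Hᵀ·S⁻¹ = [147/137 -44/137; -163/411 224/411]
x' − x̄ = [-883/137, -773/411] = K·y
y = (KᵀK)⁻¹·Kᵀ·(x' − x̄) = [-9, -10]
z = y + H·x̄ = [-9, -10] + [12, 13] = [3, 3]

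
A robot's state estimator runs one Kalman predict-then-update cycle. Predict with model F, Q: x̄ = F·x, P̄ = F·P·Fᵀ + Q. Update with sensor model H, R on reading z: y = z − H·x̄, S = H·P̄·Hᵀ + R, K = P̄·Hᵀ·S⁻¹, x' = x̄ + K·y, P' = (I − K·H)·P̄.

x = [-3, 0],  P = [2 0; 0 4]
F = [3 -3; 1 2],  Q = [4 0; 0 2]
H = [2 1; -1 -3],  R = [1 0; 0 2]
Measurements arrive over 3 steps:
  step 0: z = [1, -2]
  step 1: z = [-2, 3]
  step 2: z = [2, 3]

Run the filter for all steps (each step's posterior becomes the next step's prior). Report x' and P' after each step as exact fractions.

step 0: x' = [37/191, 100/191], P' = [582/1337 -368/1337; -368/1337 1891/5348]
step 1: x' = [-977990/1272407, -3606873/6362035], P' = [521846/1272407 -313740/1272407; -313740/1272407 2023728/6362035]
step 2: x' = [3129204339/1760750717, -2854923527/1760750717], P' = [719730170/1760750717 -432171882/1760750717; -432171882/1760750717 558427197/1760750717]

step 0: x̄ = F·x = [-9, -3]
step 0: P̄ = F·P·Fᵀ + Q = [58 -18; -18 20]
step 0: y = z − H·x̄ = [22, -20]
step 0: S = H·P̄·Hᵀ + R = [181 -50; -50 132]
step 0: K = P̄·Hᵀ·S⁻¹ = [796/1337 261/1337; -1053/5348 -4201/10696]
step 0: x' = x̄ + K·y = [37/191, 100/191]
step 0: P' = (I − K·H)·P̄ = [582/1337 -368/1337; -368/1337 1891/5348]
step 1: x̄ = F·x = [-189/191, 237/191]
step 1: P̄ = F·P·Fᵀ + Q = [85859/5348 -627/382; -627/382 525/191]
step 1: y = z − H·x̄ = [-241/191, 1095/191]
step 1: S = H·P̄·Hᵀ + R = [82093/1337 -38593/1337; -38593/1337 176187/5348]
step 1: K = P̄·Hᵀ·S⁻¹ = [729952/1272407 209687/1272407; -1113672/6362035 -2251242/6362035]
step 1: x' = x̄ + K·y = [-977990/1272407, -3606873/6362035]
step 1: P' = (I − K·H)·P̄ = [521846/1272407 -313740/1272407; -313740/1272407 2023728/6362035]
step 2: x̄ = F·x = [-3849231/6362035, -12103696/6362035]
step 2: P̄ = F·P·Fᵀ + Q = [95381362/6362035 -9020778/6362035; -9020778/6362035 17153412/6362035]
step 2: y = z − H·x̄ = [32526228/6362035, -21074214/6362035]
step 2: S = H·P̄·Hᵀ + R = [368957783/6362035 -179077514/6362035; -179077514/6362035 208361472/6362035]
step 2: K = P̄·Hᵀ·S⁻¹ = [91571678/160068247 288392738/1760750717; -27810597/160068247 -1243109709/3521501434]
step 2: x' = x̄ + K·y = [3129204339/1760750717, -2854923527/1760750717]
step 2: P' = (I − K·H)·P̄ = [719730170/1760750717 -432171882/1760750717; -432171882/1760750717 558427197/1760750717]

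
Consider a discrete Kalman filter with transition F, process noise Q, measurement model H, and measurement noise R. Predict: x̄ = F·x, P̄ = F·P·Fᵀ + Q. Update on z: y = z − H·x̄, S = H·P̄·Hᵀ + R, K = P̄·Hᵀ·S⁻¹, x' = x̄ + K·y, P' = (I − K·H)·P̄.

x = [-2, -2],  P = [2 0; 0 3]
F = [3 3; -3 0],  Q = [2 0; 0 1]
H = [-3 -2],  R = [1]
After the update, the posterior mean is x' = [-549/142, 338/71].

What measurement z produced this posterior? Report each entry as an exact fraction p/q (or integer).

x̄ = F·x = [-12, 6]
P̄ = F·P·Fᵀ + Q = [47 -18; -18 19]
S = H·P̄·Hᵀ + R = [284]
K = P̄·Hᵀ·S⁻¹ = [-105/284; 4/71]
x' − x̄ = [1155/142, -88/71] = K·y
y = (KᵀK)⁻¹·Kᵀ·(x' − x̄) = [-22]
z = y + H·x̄ = [-22] + [24] = [2]

z = [2]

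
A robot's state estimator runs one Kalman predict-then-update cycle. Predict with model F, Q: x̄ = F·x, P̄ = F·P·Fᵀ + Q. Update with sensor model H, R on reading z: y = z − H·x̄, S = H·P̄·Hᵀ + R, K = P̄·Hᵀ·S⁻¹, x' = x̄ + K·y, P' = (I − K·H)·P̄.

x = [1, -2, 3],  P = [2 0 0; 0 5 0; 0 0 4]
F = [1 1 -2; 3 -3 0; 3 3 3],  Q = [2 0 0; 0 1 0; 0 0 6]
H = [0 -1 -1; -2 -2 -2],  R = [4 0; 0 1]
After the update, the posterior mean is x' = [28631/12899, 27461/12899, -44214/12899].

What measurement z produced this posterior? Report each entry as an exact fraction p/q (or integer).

x̄ = F·x = [-7, 9, 6]
P̄ = F·P·Fᵀ + Q = [25 -9 -3; -9 64 -27; -3 -27 105]
S = H·P̄·Hᵀ + R = [119 206; 206 465]
K = P̄·Hᵀ·S⁻¹ = [10936/12899 -5566/12899; -5669/12899 958/12899; -5370/12899 -1782/12899]
x' − x̄ = [118924/12899, -88630/12899, -121608/12899] = K·y
y = (KᵀK)⁻¹·Kᵀ·(x' − x̄) = [18, 14]
z = y + H·x̄ = [18, 14] + [-15, -16] = [3, -2]

z = [3, -2]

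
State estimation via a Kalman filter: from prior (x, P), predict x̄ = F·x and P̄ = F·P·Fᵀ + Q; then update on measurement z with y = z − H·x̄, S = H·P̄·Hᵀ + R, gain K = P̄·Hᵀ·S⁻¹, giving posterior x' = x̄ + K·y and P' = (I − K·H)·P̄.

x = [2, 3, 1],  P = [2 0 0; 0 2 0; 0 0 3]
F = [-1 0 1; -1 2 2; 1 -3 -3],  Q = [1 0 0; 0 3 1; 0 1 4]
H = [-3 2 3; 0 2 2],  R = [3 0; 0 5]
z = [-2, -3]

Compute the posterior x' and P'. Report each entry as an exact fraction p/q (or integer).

x̄ = F·x = [-1, 6, -10]
P̄ = F·P·Fᵀ + Q = [6 8 -11; 8 25 -31; -11 -31 51]
y = z − H·x̄ = [13, 5]
S = H·P̄·Hᵀ + R = [346 114; 114 61]
K = P̄·Hᵀ·S⁻¹ = [-1451/8110 957/4055; -2719/8110 1743/4055; 1502/4055 -148/4055]
x' = x̄ + K·y = [-17403/8110, 30743/8110, -21764/4055]
P' = (I − K·H)·P̄ = [9359/8110 -9369/8110 7077/4055; -9369/8110 62409/8110 -26847/4055; 7077/4055 -26847/4055 26477/4055]

x' = [-17403/8110, 30743/8110, -21764/4055]
P' = [9359/8110 -9369/8110 7077/4055; -9369/8110 62409/8110 -26847/4055; 7077/4055 -26847/4055 26477/4055]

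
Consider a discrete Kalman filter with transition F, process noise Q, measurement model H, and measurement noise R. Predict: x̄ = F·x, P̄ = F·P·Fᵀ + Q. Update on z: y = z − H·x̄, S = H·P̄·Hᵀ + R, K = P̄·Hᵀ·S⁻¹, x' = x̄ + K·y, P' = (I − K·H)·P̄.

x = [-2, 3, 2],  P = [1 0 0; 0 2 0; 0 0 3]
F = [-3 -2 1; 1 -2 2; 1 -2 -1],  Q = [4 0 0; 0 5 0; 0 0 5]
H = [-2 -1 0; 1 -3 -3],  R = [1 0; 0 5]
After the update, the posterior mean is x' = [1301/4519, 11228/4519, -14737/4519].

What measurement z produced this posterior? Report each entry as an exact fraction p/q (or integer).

z = [-3, 2]

x̄ = F·x = [2, -4, -10]
P̄ = F·P·Fᵀ + Q = [24 11 2; 11 26 3; 2 3 17]
S = H·P̄·Hᵀ + R = [167 106; 106 392]
K = P̄·Hᵀ·S⁻¹ = [-10769/27114 3749/54228; -2690/13557 -1901/13557; 851/13557 -2236/13557]
x' − x̄ = [-7737/4519, 29304/4519, 30453/4519] = K·y
y = (KᵀK)⁻¹·Kᵀ·(x' − x̄) = [-3, -42]
z = y + H·x̄ = [-3, -42] + [0, 44] = [-3, 2]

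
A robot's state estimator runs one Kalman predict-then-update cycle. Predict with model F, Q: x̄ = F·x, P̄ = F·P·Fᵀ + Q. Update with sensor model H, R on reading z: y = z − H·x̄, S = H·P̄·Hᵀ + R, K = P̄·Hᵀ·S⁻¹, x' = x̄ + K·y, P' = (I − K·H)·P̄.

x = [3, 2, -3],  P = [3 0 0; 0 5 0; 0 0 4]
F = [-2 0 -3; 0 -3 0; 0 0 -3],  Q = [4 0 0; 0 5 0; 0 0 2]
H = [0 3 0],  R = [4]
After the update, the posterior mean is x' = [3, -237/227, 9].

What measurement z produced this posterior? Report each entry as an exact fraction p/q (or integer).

z = [-3]

x̄ = F·x = [3, -6, 9]
P̄ = F·P·Fᵀ + Q = [52 0 36; 0 50 0; 36 0 38]
S = H·P̄·Hᵀ + R = [454]
K = P̄·Hᵀ·S⁻¹ = [0; 75/227; 0]
x' − x̄ = [0, 1125/227, 0] = K·y
y = (KᵀK)⁻¹·Kᵀ·(x' − x̄) = [15]
z = y + H·x̄ = [15] + [-18] = [-3]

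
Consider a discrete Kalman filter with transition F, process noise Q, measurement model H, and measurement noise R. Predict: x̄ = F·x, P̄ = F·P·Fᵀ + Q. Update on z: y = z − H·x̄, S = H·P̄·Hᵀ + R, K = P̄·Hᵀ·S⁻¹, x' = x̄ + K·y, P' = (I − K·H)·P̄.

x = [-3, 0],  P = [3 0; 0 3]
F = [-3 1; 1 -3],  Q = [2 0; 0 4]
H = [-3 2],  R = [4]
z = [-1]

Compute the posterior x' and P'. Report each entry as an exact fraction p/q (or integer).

x̄ = F·x = [9, -3]
P̄ = F·P·Fᵀ + Q = [32 -18; -18 34]
y = z − H·x̄ = [32]
S = H·P̄·Hᵀ + R = [644]
K = P̄·Hᵀ·S⁻¹ = [-33/161; 61/322]
x' = x̄ + K·y = [393/161, 493/161]
P' = (I − K·H)·P̄ = [796/161 1128/161; 1128/161 1753/161]

x' = [393/161, 493/161]
P' = [796/161 1128/161; 1128/161 1753/161]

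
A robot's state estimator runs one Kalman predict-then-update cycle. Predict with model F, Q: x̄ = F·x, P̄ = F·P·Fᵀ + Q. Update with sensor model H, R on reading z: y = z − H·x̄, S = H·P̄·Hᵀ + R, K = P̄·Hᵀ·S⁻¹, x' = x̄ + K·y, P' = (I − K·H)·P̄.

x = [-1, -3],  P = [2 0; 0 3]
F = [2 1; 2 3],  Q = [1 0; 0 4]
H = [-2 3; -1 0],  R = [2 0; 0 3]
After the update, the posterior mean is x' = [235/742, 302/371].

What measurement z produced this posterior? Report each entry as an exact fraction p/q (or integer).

z = [2, -1]

x̄ = F·x = [-5, -11]
P̄ = F·P·Fᵀ + Q = [12 17; 17 39]
S = H·P̄·Hᵀ + R = [197 -27; -27 15]
K = P̄·Hᵀ·S⁻¹ = [27/742 -545/742; 131/371 -554/1113]
x' − x̄ = [3945/742, 4383/371] = K·y
y = (KᵀK)⁻¹·Kᵀ·(x' − x̄) = [25, -6]
z = y + H·x̄ = [25, -6] + [-23, 5] = [2, -1]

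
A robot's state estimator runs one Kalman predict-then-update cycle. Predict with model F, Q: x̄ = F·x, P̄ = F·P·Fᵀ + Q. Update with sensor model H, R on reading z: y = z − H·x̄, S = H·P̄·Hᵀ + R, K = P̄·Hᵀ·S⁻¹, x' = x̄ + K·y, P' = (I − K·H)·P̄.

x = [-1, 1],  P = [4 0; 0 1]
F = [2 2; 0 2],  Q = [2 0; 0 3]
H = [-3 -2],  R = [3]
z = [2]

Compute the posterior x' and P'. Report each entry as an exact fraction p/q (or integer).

x̄ = F·x = [0, 2]
P̄ = F·P·Fᵀ + Q = [22 4; 4 7]
y = z − H·x̄ = [6]
S = H·P̄·Hᵀ + R = [277]
K = P̄·Hᵀ·S⁻¹ = [-74/277; -26/277]
x' = x̄ + K·y = [-444/277, 398/277]
P' = (I − K·H)·P̄ = [618/277 -816/277; -816/277 1263/277]

x' = [-444/277, 398/277]
P' = [618/277 -816/277; -816/277 1263/277]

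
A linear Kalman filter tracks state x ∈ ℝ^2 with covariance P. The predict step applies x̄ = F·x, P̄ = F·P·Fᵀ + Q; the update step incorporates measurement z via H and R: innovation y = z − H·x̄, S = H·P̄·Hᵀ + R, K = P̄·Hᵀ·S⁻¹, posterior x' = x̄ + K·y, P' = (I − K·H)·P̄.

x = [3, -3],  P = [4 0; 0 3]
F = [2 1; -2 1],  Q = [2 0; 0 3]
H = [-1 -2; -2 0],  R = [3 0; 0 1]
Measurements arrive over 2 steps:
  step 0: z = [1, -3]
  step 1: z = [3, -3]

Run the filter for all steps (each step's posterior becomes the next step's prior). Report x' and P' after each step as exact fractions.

step 0: x̄ = F·x = [3, -9]
step 0: P̄ = F·P·Fᵀ + Q = [21 -13; -13 22]
step 0: y = z − H·x̄ = [-14, 3]
step 0: S = H·P̄·Hᵀ + R = [60 -10; -10 85]
step 0: K = P̄·Hᵀ·S⁻¹ = [1/1000 -247/500; -19/40 1/4]
step 0: x' = x̄ + K·y = [188/125, -8/5]
step 0: P' = (I − K·H)·P̄ = [247/1000 -1/8; -1/8 31/40]
step 1: x̄ = F·x = [176/125, -576/125]
step 1: P̄ = F·P·Fᵀ + Q = [3263/1000 -213/1000; -213/1000 5263/1000]
step 1: y = z − H·x̄ = [-601/125, -23/125]
step 1: S = H·P̄·Hᵀ + R = [26463/1000 2837/500; 2837/500 3513/250]
step 1: K = P̄·Hᵀ·S⁻¹ = [-14185/1698319 -783002/1698319; -736677/1698319 348946/1698319]
step 1: x' = x̄ + K·y = [2603507/1698319, -4348117/1698319]
step 1: P' = (I − K·H)·P̄ = [391501/1698319 -174473/1698319; -174473/1698319 1192252/1698319]

step 0: x' = [188/125, -8/5], P' = [247/1000 -1/8; -1/8 31/40]
step 1: x' = [2603507/1698319, -4348117/1698319], P' = [391501/1698319 -174473/1698319; -174473/1698319 1192252/1698319]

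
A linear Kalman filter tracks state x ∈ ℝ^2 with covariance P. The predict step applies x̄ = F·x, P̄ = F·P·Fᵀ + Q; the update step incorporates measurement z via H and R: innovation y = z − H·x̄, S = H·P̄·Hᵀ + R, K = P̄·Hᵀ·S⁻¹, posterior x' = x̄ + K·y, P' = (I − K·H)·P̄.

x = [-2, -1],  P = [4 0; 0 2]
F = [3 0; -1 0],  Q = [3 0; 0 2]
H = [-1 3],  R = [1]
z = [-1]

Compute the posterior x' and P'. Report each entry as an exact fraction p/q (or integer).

x̄ = F·x = [-6, 2]
P̄ = F·P·Fᵀ + Q = [39 -12; -12 6]
y = z − H·x̄ = [-13]
S = H·P̄·Hᵀ + R = [166]
K = P̄·Hᵀ·S⁻¹ = [-75/166; 15/83]
x' = x̄ + K·y = [-21/166, -29/83]
P' = (I − K·H)·P̄ = [849/166 129/83; 129/83 48/83]

x' = [-21/166, -29/83]
P' = [849/166 129/83; 129/83 48/83]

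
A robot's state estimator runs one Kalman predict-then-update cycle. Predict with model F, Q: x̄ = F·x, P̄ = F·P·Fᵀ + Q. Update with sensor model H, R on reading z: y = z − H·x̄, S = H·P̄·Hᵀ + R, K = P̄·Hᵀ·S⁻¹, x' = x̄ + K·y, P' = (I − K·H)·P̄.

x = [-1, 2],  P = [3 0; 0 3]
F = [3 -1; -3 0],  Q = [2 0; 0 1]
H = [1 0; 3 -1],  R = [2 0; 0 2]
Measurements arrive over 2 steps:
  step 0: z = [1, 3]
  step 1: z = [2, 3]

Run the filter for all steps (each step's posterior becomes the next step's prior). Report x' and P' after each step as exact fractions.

step 0: x̄ = F·x = [-5, 3]
step 0: P̄ = F·P·Fᵀ + Q = [32 -27; -27 28]
step 0: y = z − H·x̄ = [6, 21]
step 0: S = H·P̄·Hᵀ + R = [34 123; 123 480]
step 0: K = P̄·Hᵀ·S⁻¹ = [77/397 82/397; 149/397 -385/1191]
step 0: x' = x̄ + K·y = [199/397, -610/397]
step 0: P' = (I − K·H)·P̄ = [154/397 298/397; 298/397 3452/1191]
step 1: x̄ = F·x = [1207/397, -597/397]
step 1: P̄ = F·P·Fᵀ + Q = [4628/1191 -492/397; -492/397 1783/397]
step 1: y = z − H·x̄ = [-413/397, -3027/397]
step 1: S = H·P̄·Hᵀ + R = [7010/1191 5120/397; 5120/397 19413/397]
step 1: K = P̄·Hᵀ·S⁻¹ = [4702/24115 1024/4823; 8986/24115 -3851/14469]
step 1: x' = x̄ + K·y = [29387/24115, 3326/24115]
step 1: P' = (I − K·H)·P̄ = [9404/24115 17972/24115; 17972/24115 200258/72345]

step 0: x' = [199/397, -610/397], P' = [154/397 298/397; 298/397 3452/1191]
step 1: x' = [29387/24115, 3326/24115], P' = [9404/24115 17972/24115; 17972/24115 200258/72345]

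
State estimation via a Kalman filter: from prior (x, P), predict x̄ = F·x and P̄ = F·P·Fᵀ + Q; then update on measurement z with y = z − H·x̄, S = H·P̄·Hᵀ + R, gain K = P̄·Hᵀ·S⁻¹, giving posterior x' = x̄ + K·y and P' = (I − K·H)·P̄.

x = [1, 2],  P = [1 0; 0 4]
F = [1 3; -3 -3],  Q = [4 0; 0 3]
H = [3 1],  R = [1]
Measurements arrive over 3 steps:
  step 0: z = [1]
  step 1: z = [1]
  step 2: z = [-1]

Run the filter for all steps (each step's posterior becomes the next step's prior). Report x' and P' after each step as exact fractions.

step 0: x' = [91/46, -39/8], P' = [61/23 -15/2; -15/2 177/8]
step 1: x' = [43223/76958, -27747/38479], P' = [49797/38479 -265179/76958; -265179/76958 385797/38479]
step 2: x' = [-2719397/15427852, -1849416/3856963], P' = [19182781/15427852 -25468893/7713926; -25468893/7713926 37092765/3856963]

step 0: x̄ = F·x = [7, -9]
step 0: P̄ = F·P·Fᵀ + Q = [41 -39; -39 48]
step 0: y = z − H·x̄ = [-11]
step 0: S = H·P̄·Hᵀ + R = [184]
step 0: K = P̄·Hᵀ·S⁻¹ = [21/46; -3/8]
step 0: x' = x̄ + K·y = [91/46, -39/8]
step 0: P' = (I − K·H)·P̄ = [61/23 -15/2; -15/2 177/8]
step 1: x̄ = F·x = [-2327/184, 1599/184]
step 1: P̄ = F·P·Fᵀ + Q = [29583/184 -21543/184; -21543/184 16743/184]
step 1: y = z − H·x̄ = [121/4]
step 1: S = H·P̄·Hᵀ + R = [1673/2]
step 1: K = P̄·Hᵀ·S⁻¹ = [1461/3346; -1041/3346]
step 1: x' = x̄ + K·y = [43223/76958, -27747/38479]
step 1: P' = (I − K·H)·P̄ = [49797/38479 -265179/76958; -265179/76958 385797/38479]
step 2: x̄ = F·x = [-123259/76958, 5259/10994]
step 2: P̄ = F·P·Fᵀ + Q = [2880349/38479 -290070/5497; -290070/5497 235596/5497]
step 2: y = z − H·x̄ = [128003/38479]
step 2: S = H·P̄·Hᵀ + R = [15427852/38479]
step 2: K = P̄·Hᵀ·S⁻¹ = [6610557/15427852; -2221149/7713926]
step 2: x' = x̄ + K·y = [-2719397/15427852, -1849416/3856963]
step 2: P' = (I − K·H)·P̄ = [19182781/15427852 -25468893/7713926; -25468893/7713926 37092765/3856963]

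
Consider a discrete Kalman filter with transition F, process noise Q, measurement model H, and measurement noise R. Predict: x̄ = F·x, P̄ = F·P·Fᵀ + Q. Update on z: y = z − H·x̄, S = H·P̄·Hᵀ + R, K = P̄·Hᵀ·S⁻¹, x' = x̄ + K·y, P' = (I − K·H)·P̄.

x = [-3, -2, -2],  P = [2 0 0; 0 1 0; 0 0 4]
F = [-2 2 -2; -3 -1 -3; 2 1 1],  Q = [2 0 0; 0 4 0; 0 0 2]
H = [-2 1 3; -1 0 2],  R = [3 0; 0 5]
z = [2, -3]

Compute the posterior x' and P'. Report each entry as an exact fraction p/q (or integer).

x' = [-3488/1051, 5155/1051, -10334/3153]
P' = [6854/1051 3646/1051 3102/1051; 3646/1051 10265/1051 -627/1051; 3102/1051 -627/1051 6863/3153]

x̄ = F·x = [6, 17, -10]
P̄ = F·P·Fᵀ + Q = [30 34 -14; 34 59 -25; -14 -25 15]
y = z − H·x̄ = [27, 23]
S = H·P̄·Hᵀ + R = [199 164; 164 151]
K = P̄·Hᵀ·S⁻¹ = [-252/1051 -130/1051; 364/1051 -980/1051; 32/3153 884/3153]
x' = x̄ + K·y = [-3488/1051, 5155/1051, -10334/3153]
P' = (I − K·H)·P̄ = [6854/1051 3646/1051 3102/1051; 3646/1051 10265/1051 -627/1051; 3102/1051 -627/1051 6863/3153]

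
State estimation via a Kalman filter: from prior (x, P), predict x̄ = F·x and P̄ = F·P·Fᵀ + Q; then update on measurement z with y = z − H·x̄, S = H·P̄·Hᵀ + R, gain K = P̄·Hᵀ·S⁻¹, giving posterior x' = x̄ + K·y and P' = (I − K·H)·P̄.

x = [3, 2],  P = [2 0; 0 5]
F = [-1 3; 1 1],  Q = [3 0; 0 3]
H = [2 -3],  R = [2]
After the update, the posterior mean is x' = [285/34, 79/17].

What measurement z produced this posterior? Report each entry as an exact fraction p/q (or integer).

z = [3]

x̄ = F·x = [3, 5]
P̄ = F·P·Fᵀ + Q = [50 13; 13 10]
S = H·P̄·Hᵀ + R = [136]
K = P̄·Hᵀ·S⁻¹ = [61/136; -1/34]
x' − x̄ = [183/34, -6/17] = K·y
y = (KᵀK)⁻¹·Kᵀ·(x' − x̄) = [12]
z = y + H·x̄ = [12] + [-9] = [3]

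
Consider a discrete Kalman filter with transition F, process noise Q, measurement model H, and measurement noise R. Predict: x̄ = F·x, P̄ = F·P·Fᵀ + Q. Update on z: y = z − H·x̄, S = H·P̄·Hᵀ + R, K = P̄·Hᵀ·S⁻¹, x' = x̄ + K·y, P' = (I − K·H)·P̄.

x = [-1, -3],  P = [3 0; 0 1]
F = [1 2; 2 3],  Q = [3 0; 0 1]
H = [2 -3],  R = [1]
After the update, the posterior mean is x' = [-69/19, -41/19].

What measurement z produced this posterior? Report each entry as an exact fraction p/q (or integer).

x̄ = F·x = [-7, -11]
P̄ = F·P·Fᵀ + Q = [10 12; 12 22]
S = H·P̄·Hᵀ + R = [95]
K = P̄·Hᵀ·S⁻¹ = [-16/95; -42/95]
x' − x̄ = [64/19, 168/19] = K·y
y = (KᵀK)⁻¹·Kᵀ·(x' − x̄) = [-20]
z = y + H·x̄ = [-20] + [19] = [-1]

z = [-1]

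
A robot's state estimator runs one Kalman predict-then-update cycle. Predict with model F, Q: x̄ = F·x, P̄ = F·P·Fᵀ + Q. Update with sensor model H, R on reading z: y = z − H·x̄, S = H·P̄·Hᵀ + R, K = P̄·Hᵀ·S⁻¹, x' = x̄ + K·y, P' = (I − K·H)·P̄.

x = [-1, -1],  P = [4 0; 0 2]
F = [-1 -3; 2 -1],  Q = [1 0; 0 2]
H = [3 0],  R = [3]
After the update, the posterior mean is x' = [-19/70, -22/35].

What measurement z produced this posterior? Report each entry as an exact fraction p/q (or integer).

z = [-1]

x̄ = F·x = [4, -1]
P̄ = F·P·Fᵀ + Q = [23 -2; -2 20]
S = H·P̄·Hᵀ + R = [210]
K = P̄·Hᵀ·S⁻¹ = [23/70; -1/35]
x' − x̄ = [-299/70, 13/35] = K·y
y = (KᵀK)⁻¹·Kᵀ·(x' − x̄) = [-13]
z = y + H·x̄ = [-13] + [12] = [-1]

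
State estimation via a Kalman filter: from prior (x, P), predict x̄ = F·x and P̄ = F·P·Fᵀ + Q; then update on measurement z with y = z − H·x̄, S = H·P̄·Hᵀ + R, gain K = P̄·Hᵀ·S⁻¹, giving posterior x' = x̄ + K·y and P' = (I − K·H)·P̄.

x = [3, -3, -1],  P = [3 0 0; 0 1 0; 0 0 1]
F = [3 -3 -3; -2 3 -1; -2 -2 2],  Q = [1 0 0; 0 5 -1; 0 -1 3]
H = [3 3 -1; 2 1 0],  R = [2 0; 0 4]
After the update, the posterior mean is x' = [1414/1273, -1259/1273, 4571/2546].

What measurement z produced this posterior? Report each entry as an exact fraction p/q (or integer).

x̄ = F·x = [21, -14, -2]
P̄ = F·P·Fᵀ + Q = [46 -24 -18; -24 27 3; -18 3 23]
S = H·P̄·Hᵀ + R = [340 174; 174 119]
K = P̄·Hᵀ·S⁻¹ = [-459/2546 1063/1273; 546/1273 -1023/1273; -1175/5092 153/2546]
x' − x̄ = [-25319/1273, 16563/1273, 9663/2546] = K·y
y = (KᵀK)⁻¹·Kᵀ·(x' − x̄) = [-24, -29]
z = y + H·x̄ = [-24, -29] + [23, 28] = [-1, -1]

z = [-1, -1]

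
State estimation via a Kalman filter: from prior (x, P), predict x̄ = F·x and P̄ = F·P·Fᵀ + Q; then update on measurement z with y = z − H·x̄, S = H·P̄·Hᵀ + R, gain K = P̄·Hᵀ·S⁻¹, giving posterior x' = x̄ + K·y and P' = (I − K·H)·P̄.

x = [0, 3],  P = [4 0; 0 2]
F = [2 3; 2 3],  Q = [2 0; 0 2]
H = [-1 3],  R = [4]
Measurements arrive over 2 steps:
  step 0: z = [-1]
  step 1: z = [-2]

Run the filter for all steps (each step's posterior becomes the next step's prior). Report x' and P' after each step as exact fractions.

step 0: x̄ = F·x = [9, 9]
step 0: P̄ = F·P·Fᵀ + Q = [36 34; 34 36]
step 0: y = z − H·x̄ = [-19]
step 0: S = H·P̄·Hᵀ + R = [160]
step 0: K = P̄·Hᵀ·S⁻¹ = [33/80; 37/80]
step 0: x' = x̄ + K·y = [93/80, 17/80]
step 0: P' = (I − K·H)·P̄ = [351/40 139/40; 139/40 71/40]
step 1: x̄ = F·x = [237/80, 237/80]
step 1: P̄ = F·P·Fᵀ + Q = [3791/40 3711/40; 3711/40 3791/40]
step 1: y = z − H·x̄ = [-317/40]
step 1: S = H·P̄·Hᵀ + R = [3951/10]
step 1: K = P̄·Hᵀ·S⁻¹ = [3671/7902; 1277/2634]
step 1: x' = x̄ + K·y = [-5683/7902, -2317/2634]
step 1: P' = (I − K·H)·P̄ = [37550/3951 4988/1317; 4988/1317 838/439]

step 0: x' = [93/80, 17/80], P' = [351/40 139/40; 139/40 71/40]
step 1: x' = [-5683/7902, -2317/2634], P' = [37550/3951 4988/1317; 4988/1317 838/439]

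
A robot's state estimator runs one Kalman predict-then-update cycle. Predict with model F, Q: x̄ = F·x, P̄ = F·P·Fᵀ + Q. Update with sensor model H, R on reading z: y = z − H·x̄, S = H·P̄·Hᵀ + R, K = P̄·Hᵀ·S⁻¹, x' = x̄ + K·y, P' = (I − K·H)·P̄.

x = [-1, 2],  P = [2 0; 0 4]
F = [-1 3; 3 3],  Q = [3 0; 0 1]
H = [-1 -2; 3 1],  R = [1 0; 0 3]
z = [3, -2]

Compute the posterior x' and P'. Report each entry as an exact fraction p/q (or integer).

x' = [-1117/11875, -3511/2375]
P' = [17738/35625 -807/2375; -807/2375 219/475]

x̄ = F·x = [7, 3]
P̄ = F·P·Fᵀ + Q = [41 30; 30 55]
y = z − H·x̄ = [16, -26]
S = H·P̄·Hᵀ + R = [382 -443; -443 607]
K = P̄·Hᵀ·S⁻¹ = [6472/35625 13703/35625; -1383/2375 -442/2375]
x' = x̄ + K·y = [-1117/11875, -3511/2375]
P' = (I − K·H)·P̄ = [17738/35625 -807/2375; -807/2375 219/475]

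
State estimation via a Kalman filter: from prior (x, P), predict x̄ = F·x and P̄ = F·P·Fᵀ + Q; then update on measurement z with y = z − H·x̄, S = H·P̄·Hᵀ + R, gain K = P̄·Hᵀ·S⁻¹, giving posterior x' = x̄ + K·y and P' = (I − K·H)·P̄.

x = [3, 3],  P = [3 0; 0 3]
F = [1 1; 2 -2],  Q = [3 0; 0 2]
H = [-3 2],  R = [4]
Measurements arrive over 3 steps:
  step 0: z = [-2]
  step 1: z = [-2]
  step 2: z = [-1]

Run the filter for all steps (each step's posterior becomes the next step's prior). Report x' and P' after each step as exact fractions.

step 0: x̄ = F·x = [6, 0]
step 0: P̄ = F·P·Fᵀ + Q = [9 0; 0 26]
step 0: y = z − H·x̄ = [16]
step 0: S = H·P̄·Hᵀ + R = [189]
step 0: K = P̄·Hᵀ·S⁻¹ = [-1/7; 52/189]
step 0: x' = x̄ + K·y = [26/7, 832/189]
step 0: P' = (I − K·H)·P̄ = [36/7 52/7; 52/7 2210/189]
step 1: x̄ = F·x = [1534/189, -260/189]
step 1: P̄ = F·P·Fᵀ + Q = [6557/189 -2476/189; -2476/189 1874/189]
step 1: y = z − H·x̄ = [4744/189]
step 1: S = H·P̄·Hᵀ + R = [96977/189]
step 1: K = P̄·Hᵀ·S⁻¹ = [-24623/96977; 11176/96977]
step 1: x' = x̄ + K·y = [169054/96977, 147116/96977]
step 1: P' = (I − K·H)·P̄ = [156540/96977 185564/96977; 185564/96977 300698/96977]
step 2: x̄ = F·x = [316170/96977, 43876/96977]
step 2: P̄ = F·P·Fᵀ + Q = [1119297/96977 -288316/96977; -288316/96977 538394/96977]
step 2: y = z − H·x̄ = [763781/96977]
step 2: S = H·P̄·Hᵀ + R = [16074949/96977]
step 2: K = P̄·Hᵀ·S⁻¹ = [-3934523/16074949; 1941736/16074949]
step 2: x' = x̄ + K·y = [21420571/16074949, 22565820/16074949]
step 2: P' = (I − K·H)·P̄ = [25904812/16074949 30988172/16074949; 30988172/16074949 50365730/16074949]

step 0: x' = [26/7, 832/189], P' = [36/7 52/7; 52/7 2210/189]
step 1: x' = [169054/96977, 147116/96977], P' = [156540/96977 185564/96977; 185564/96977 300698/96977]
step 2: x' = [21420571/16074949, 22565820/16074949], P' = [25904812/16074949 30988172/16074949; 30988172/16074949 50365730/16074949]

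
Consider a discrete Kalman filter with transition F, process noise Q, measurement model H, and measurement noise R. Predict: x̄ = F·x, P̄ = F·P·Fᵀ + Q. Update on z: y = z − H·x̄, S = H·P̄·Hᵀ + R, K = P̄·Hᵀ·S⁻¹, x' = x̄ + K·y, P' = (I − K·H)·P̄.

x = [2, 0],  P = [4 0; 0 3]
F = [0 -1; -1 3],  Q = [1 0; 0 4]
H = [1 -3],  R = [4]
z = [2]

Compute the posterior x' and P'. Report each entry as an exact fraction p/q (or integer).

x' = [-124/377, -298/377]
P' = [547/377 141/377; 141/377 199/377]

x̄ = F·x = [0, -2]
P̄ = F·P·Fᵀ + Q = [4 -9; -9 35]
y = z − H·x̄ = [-4]
S = H·P̄·Hᵀ + R = [377]
K = P̄·Hᵀ·S⁻¹ = [31/377; -114/377]
x' = x̄ + K·y = [-124/377, -298/377]
P' = (I − K·H)·P̄ = [547/377 141/377; 141/377 199/377]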